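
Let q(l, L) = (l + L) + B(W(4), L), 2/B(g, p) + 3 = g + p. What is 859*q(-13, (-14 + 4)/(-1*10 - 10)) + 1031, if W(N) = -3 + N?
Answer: -65111/6 ≈ -10852.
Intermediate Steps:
B(g, p) = 2/(-3 + g + p) (B(g, p) = 2/(-3 + (g + p)) = 2/(-3 + g + p))
q(l, L) = L + l + 2/(-2 + L) (q(l, L) = (l + L) + 2/(-3 + (-3 + 4) + L) = (L + l) + 2/(-3 + 1 + L) = (L + l) + 2/(-2 + L) = L + l + 2/(-2 + L))
859*q(-13, (-14 + 4)/(-1*10 - 10)) + 1031 = 859*((2 + (-2 + (-14 + 4)/(-1*10 - 10))*((-14 + 4)/(-1*10 - 10) - 13))/(-2 + (-14 + 4)/(-1*10 - 10))) + 1031 = 859*((2 + (-2 - 10/(-10 - 10))*(-10/(-10 - 10) - 13))/(-2 - 10/(-10 - 10))) + 1031 = 859*((2 + (-2 - 10/(-20))*(-10/(-20) - 13))/(-2 - 10/(-20))) + 1031 = 859*((2 + (-2 - 10*(-1/20))*(-10*(-1/20) - 13))/(-2 - 10*(-1/20))) + 1031 = 859*((2 + (-2 + ½)*(½ - 13))/(-2 + ½)) + 1031 = 859*((2 - 3/2*(-25/2))/(-3/2)) + 1031 = 859*(-2*(2 + 75/4)/3) + 1031 = 859*(-⅔*83/4) + 1031 = 859*(-83/6) + 1031 = -71297/6 + 1031 = -65111/6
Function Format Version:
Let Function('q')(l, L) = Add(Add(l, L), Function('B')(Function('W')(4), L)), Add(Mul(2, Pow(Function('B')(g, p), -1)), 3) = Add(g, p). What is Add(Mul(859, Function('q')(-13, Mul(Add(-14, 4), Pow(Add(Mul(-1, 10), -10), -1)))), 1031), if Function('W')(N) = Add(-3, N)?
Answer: Rational(-65111, 6) ≈ -10852.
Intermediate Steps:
Function('B')(g, p) = Mul(2, Pow(Add(-3, g, p), -1)) (Function('B')(g, p) = Mul(2, Pow(Add(-3, Add(g, p)), -1)) = Mul(2, Pow(Add(-3, g, p), -1)))
Function('q')(l, L) = Add(L, l, Mul(2, Pow(Add(-2, L), -1))) (Function('q')(l, L) = Add(Add(l, L), Mul(2, Pow(Add(-3, Add(-3, 4), L), -1))) = Add(Add(L, l), Mul(2, Pow(Add(-3, 1, L), -1))) = Add(Add(L, l), Mul(2, Pow(Add(-2, L), -1))) = Add(L, l, Mul(2, Pow(Add(-2, L), -1))))
Add(Mul(859, Function('q')(-13, Mul(Add(-14, 4), Pow(Add(Mul(-1, 10), -10), -1)))), 1031) = Add(Mul(859, Mul(Pow(Add(-2, Mul(Add(-14, 4), Pow(Add(Mul(-1, 10), -10), -1))), -1), Add(2, Mul(Add(-2, Mul(Add(-14, 4), Pow(Add(Mul(-1, 10), -10), -1))), Add(Mul(Add(-14, 4), Pow(Add(Mul(-1, 10), -10), -1)), -13))))), 1031) = Add(Mul(859, Mul(Pow(Add(-2, Mul(-10, Pow(Add(-10, -10), -1))), -1), Add(2, Mul(Add(-2, Mul(-10, Pow(Add(-10, -10), -1))), Add(Mul(-10, Pow(Add(-10, -10), -1)), -13))))), 1031) = Add(Mul(859, Mul(Pow(Add(-2, Mul(-10, Pow(-20, -1))), -1), Add(2, Mul(Add(-2, Mul(-10, Pow(-20, -1))), Add(Mul(-10, Pow(-20, -1)), -13))))), 1031) = Add(Mul(859, Mul(Pow(Add(-2, Mul(-10, Rational(-1, 20))), -1), Add(2, Mul(Add(-2, Mul(-10, Rational(-1, 20))), Add(Mul(-10, Rational(-1, 20)), -13))))), 1031) = Add(Mul(859, Mul(Pow(Add(-2, Rational(1, 2)), -1), Add(2, Mul(Add(-2, Rational(1, 2)), Add(Rational(1, 2), -13))))), 1031) = Add(Mul(859, Mul(Pow(Rational(-3, 2), -1), Add(2, Mul(Rational(-3, 2), Rational(-25, 2))))), 1031) = Add(Mul(859, Mul(Rational(-2, 3), Add(2, Rational(75, 4)))), 1031) = Add(Mul(859, Mul(Rational(-2, 3), Rational(83, 4))), 1031) = Add(Mul(859, Rational(-83, 6)), 1031) = Add(Rational(-71297, 6), 1031) = Rational(-65111, 6)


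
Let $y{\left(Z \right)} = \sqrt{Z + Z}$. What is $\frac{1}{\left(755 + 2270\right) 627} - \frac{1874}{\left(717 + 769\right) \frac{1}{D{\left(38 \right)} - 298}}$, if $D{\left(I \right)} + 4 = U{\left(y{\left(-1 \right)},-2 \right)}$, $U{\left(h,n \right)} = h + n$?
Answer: $\frac{540264081143}{1409229525} - \frac{937 i \sqrt{2}}{743} \approx 383.38 - 1.7835 i$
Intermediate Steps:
$y{\left(Z \right)} = \sqrt{2} \sqrt{Z}$ ($y{\left(Z \right)} = \sqrt{2 Z} = \sqrt{2} \sqrt{Z}$)
$D{\left(I \right)} = -6 + i \sqrt{2}$ ($D{\left(I \right)} = -4 - \left(2 - \sqrt{2} \sqrt{-1}\right) = -4 - \left(2 - \sqrt{2} i\right) = -4 - \left(2 - i \sqrt{2}\right) = -6 + i \sqrt{2}$)
$\frac{1}{\left(755 + 2270\right) 627} - \frac{1874}{\left(717 + 769\right) \frac{1}{D{\left(38 \right)} - 298}} = \frac{1}{\left(755 + 2270\right) 627} - \frac{1874}{\left(717 + 769\right) \frac{1}{\left(-6 + i \sqrt{2}\right) - 298}} = \frac{1}{3025} \cdot \frac{1}{627} - \frac{1874}{1486 \frac{1}{-304 + i \sqrt{2}}} = \frac{1}{3025} \cdot \frac{1}{627} - 1874 \left(- \frac{152}{743} + \frac{i \sqrt{2}}{1486}\right) = \frac{1}{1896675} + \left(\frac{284848}{743} - \frac{937 i \sqrt{2}}{743}\right) = \frac{540264081143}{1409229525} - \frac{937 i \sqrt{2}}{743}$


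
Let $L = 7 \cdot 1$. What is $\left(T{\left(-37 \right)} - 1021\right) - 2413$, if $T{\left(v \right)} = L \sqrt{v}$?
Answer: $-3434 + 7 i \sqrt{37} \approx -3434.0 + 42.579 i$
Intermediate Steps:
$L = 7$
$T{\left(v \right)} = 7 \sqrt{v}$
$\left(T{\left(-37 \right)} - 1021\right) - 2413 = \left(7 \sqrt{-37} - 1021\right) - 2413 = \left(7 i \sqrt{37} - 1021\right) - 2413 = \left(-1021 + 7 i \sqrt{37}\right) - 2413 = -3434 + 7 i \sqrt{37}$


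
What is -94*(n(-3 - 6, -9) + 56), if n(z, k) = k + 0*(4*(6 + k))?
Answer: -4418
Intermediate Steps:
n(z, k) = k (n(z, k) = k + 0*(24 + 4*k) = k + 0 = k)
-94*(n(-3 - 6, -9) + 56) = -94*(-9 + 56) = -94*47 = -4418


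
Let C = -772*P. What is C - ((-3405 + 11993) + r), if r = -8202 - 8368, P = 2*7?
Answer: -2826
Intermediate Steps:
P = 14
r = -16570
C = -10808 (C = -772*14 = -10808)
C - ((-3405 + 11993) + r) = -10808 - ((-3405 + 11993) - 16570) = -10808 - (8588 - 16570) = -10808 - 1*(-7982) = -10808 + 7982 = -2826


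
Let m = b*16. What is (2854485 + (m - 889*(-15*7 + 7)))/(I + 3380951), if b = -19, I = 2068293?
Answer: 2941303/5449244 ≈ 0.53976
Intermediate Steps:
m = -304 (m = -19*16 = -304)
(2854485 + (m - 889*(-15*7 + 7)))/(I + 3380951) = (2854485 + (-304 - 889*(-15*7 + 7)))/(2068293 + 3380951) = (2854485 + (-304 - 889*(-105 + 7)))/5449244 = (2854485 + (-304 - 889*(-98)))*(1/5449244) = (2854485 + (-304 + 87122))*(1/5449244) = (2854485 + 86818)*(1/5449244) = 2941303*(1/5449244) = 2941303/5449244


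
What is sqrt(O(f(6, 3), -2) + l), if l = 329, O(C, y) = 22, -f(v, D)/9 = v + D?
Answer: 3*sqrt(39) ≈ 18.735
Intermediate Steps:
f(v, D) = -9*D - 9*v (f(v, D) = -9*(v + D) = -9*(D + v) = -9*D - 9*v)
sqrt(O(f(6, 3), -2) + l) = sqrt(22 + 329) = sqrt(351) = 3*sqrt(39)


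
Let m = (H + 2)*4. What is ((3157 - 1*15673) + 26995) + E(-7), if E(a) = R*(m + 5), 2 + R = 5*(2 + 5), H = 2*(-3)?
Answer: 14116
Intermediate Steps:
H = -6
R = 33 (R = -2 + 5*(2 + 5) = -2 + 5*7 = -2 + 35 = 33)
m = -16 (m = (-6 + 2)*4 = -4*4 = -16)
E(a) = -363 (E(a) = 33*(-16 + 5) = 33*(-11) = -363)
((3157 - 1*15673) + 26995) + E(-7) = ((3157 - 1*15673) + 26995) - 363 = ((3157 - 15673) + 26995) - 363 = (-12516 + 26995) - 363 = 14479 - 363 = 14116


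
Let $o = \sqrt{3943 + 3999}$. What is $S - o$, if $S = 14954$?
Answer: $14954 - 19 \sqrt{22} \approx 14865.0$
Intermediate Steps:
$o = 19 \sqrt{22}$ ($o = \sqrt{7942} = 19 \sqrt{22} \approx 89.118$)
$S - o = 14954 - 19 \sqrt{22}$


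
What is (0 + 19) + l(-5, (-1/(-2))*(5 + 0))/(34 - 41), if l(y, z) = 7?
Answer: 18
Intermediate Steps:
(0 + 19) + l(-5, (-1/(-2))*(5 + 0))/(34 - 41) = (0 + 19) + 7/(34 - 41) = 19 + 7/(-7) = 19 + 7*(-⅐) = 19 - 1 = 18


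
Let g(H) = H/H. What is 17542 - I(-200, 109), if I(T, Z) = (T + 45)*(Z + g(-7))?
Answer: 34592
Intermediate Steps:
g(H) = 1
I(T, Z) = (1 + Z)*(45 + T) (I(T, Z) = (T + 45)*(Z + 1) = (45 + T)*(1 + Z) = (1 + Z)*(45 + T))
17542 - I(-200, 109) = 17542 - (45 - 200 + 45*109 - 200*109) = 17542 - (45 - 200 + 4905 - 21800) = 17542 - 1*(-17050) = 17542 + 17050 = 34592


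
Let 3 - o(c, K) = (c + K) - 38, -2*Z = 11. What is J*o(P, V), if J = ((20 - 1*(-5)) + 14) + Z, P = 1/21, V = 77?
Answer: -50719/42 ≈ -1207.6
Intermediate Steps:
Z = -11/2 (Z = -½*11 = -11/2 ≈ -5.5000)
P = 1/21 ≈ 0.047619
o(c, K) = 41 - K - c (o(c, K) = 3 - ((c + K) - 38) = 3 - ((K + c) - 38) = 3 - (-38 + K + c) = 3 + (38 - K - c) = 41 - K - c)
J = 67/2 (J = ((20 - 1*(-5)) + 14) - 11/2 = ((20 + 5) + 14) - 11/2 = (25 + 14) - 11/2 = 39 - 11/2 = 67/2 ≈ 33.500)
J*o(P, V) = 67*(41 - 1*77 - 1*1/21)/2 = 67*(41 - 77 - 1/21)/2 = (67/2)*(-757/21) = -50719/42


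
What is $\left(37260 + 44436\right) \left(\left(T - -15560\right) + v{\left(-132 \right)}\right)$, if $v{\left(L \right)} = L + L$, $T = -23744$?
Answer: $-690167808$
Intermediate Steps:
$v{\left(L \right)} = 2 L$
$\left(37260 + 44436\right) \left(\left(T - -15560\right) + v{\left(-132 \right)}\right) = \left(37260 + 44436\right) \left(\left(-23744 - -15560\right) + 2 \left(-132\right)\right) = 81696 \left(\left(-23744 + 15560\right) - 264\right) = 81696 \left(-8184 - 264\right) = 81696 \left(-8448\right) = -690167808$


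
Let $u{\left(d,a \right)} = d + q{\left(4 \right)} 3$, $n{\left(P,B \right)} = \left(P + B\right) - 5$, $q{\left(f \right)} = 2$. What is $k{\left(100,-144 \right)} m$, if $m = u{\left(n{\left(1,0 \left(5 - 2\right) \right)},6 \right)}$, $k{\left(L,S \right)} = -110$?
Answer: $-220$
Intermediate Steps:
$n{\left(P,B \right)} = -5 + B + P$ ($n{\left(P,B \right)} = \left(B + P\right) - 5 = -5 + B + P$)
$u{\left(d,a \right)} = 6 + d$ ($u{\left(d,a \right)} = d + 2 \cdot 3 = d + 6 = 6 + d$)
$m = 2$ ($m = 6 + \left(-5 + 0 \left(5 - 2\right) + 1\right) = 6 + \left(-5 + 0 \cdot 3 + 1\right) = 6 + \left(-5 + 0 + 1\right) = 6 - 4 = 2$)
$k{\left(100,-144 \right)} m = \left(-110\right) 2 = -220$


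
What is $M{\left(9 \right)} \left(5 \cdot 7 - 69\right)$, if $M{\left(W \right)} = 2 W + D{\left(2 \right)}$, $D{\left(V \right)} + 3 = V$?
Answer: $-578$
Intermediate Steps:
$D{\left(V \right)} = -3 + V$
$M{\left(W \right)} = -1 + 2 W$ ($M{\left(W \right)} = 2 W + \left(-3 + 2\right) = 2 W - 1 = -1 + 2 W$)
$M{\left(9 \right)} \left(5 \cdot 7 - 69\right) = \left(-1 + 2 \cdot 9\right) \left(5 \cdot 7 - 69\right) = \left(-1 + 18\right) \left(35 - 69\right) = 17 \left(-34\right) = -578$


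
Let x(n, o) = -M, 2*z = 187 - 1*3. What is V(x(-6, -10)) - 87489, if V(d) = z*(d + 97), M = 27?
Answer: -81049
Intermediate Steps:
z = 92 (z = (187 - 1*3)/2 = (187 - 3)/2 = (1/2)*184 = 92)
x(n, o) = -27 (x(n, o) = -1*27 = -27)
V(d) = 8924 + 92*d (V(d) = 92*(d + 97) = 92*(97 + d) = 8924 + 92*d)
V(x(-6, -10)) - 87489 = (8924 + 92*(-27)) - 87489 = (8924 - 2484) - 87489 = 6440 - 87489 = -81049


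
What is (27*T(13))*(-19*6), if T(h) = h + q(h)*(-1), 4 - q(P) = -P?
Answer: 12312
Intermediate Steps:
q(P) = 4 + P (q(P) = 4 - (-1)*P = 4 + P)
T(h) = -4 (T(h) = h + (4 + h)*(-1) = h + (-4 - h) = -4)
(27*T(13))*(-19*6) = (27*(-4))*(-19*6) = -108*(-114) = 12312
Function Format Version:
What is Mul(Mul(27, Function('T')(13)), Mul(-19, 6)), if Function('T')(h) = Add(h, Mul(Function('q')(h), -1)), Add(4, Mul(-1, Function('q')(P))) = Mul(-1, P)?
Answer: 12312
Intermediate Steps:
Function('q')(P) = Add(4, P) (Function('q')(P) = Add(4, Mul(-1, Mul(-1, P))) = Add(4, P))
Function('T')(h) = -4 (Function('T')(h) = Add(h, Mul(Add(4, h), -1)) = Add(h, Add(-4, Mul(-1, h))) = -4)
Mul(Mul(27, Function('T')(13)), Mul(-19, 6)) = Mul(Mul(27, -4), Mul(-19, 6)) = Mul(-108, -114) = 12312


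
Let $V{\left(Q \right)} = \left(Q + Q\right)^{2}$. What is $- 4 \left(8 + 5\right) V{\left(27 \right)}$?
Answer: $-151632$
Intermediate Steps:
$V{\left(Q \right)} = 4 Q^{2}$ ($V{\left(Q \right)} = \left(2 Q\right)^{2} = 4 Q^{2}$)
$- 4 \left(8 + 5\right) V{\left(27 \right)} = - 4 \left(8 + 5\right) 4 \cdot 27^{2} = \left(-4\right) 13 \cdot 4 \cdot 729 = \left(-52\right) 2916 = -151632$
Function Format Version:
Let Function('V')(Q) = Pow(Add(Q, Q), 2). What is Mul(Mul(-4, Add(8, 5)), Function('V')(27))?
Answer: -151632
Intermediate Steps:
Function('V')(Q) = Mul(4, Pow(Q, 2)) (Function('V')(Q) = Pow(Mul(2, Q), 2) = Mul(4, Pow(Q, 2)))
Mul(Mul(-4, Add(8, 5)), Function('V')(27)) = Mul(Mul(-4, Add(8, 5)), Mul(4, Pow(27, 2))) = Mul(Mul(-4, 13), Mul(4, 729)) = Mul(-52, 2916) = -151632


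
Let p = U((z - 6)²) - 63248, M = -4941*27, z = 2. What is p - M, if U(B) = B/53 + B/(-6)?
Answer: 11154905/159 ≈ 70157.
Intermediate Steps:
M = -133407
U(B) = -47*B/318 (U(B) = B*(1/53) + B*(-⅙) = B/53 - B/6 = -47*B/318)
p = -10056808/159 (p = -47*(2 - 6)²/318 - 63248 = -47/318*(-4)² - 63248 = -47/318*16 - 63248 = -376/159 - 63248 = -10056808/159 ≈ -63250.)
p - M = -10056808/159 - 1*(-133407) = -10056808/159 + 133407 = 11154905/159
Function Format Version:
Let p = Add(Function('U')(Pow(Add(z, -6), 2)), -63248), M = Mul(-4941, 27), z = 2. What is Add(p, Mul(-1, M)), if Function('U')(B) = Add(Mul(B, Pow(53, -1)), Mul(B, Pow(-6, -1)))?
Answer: Rational(11154905, 159) ≈ 70157.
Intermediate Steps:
M = -133407
Function('U')(B) = Mul(Rational(-47, 318), B) (Function('U')(B) = Add(Mul(B, Rational(1, 53)), Mul(B, Rational(-1, 6))) = Add(Mul(Rational(1, 53), B), Mul(Rational(-1, 6), B)) = Mul(Rational(-47, 318), B))
p = Rational(-10056808, 159) (p = Add(Mul(Rational(-47, 318), Pow(Add(2, -6), 2)), -63248) = Add(Mul(Rational(-47, 318), Pow(-4, 2)), -63248) = Add(Mul(Rational(-47, 318), 16), -63248) = Add(Rational(-376, 159), -63248) = Rational(-10056808, 159) ≈ -63250.)
Add(p, Mul(-1, M)) = Add(Rational(-10056808, 159), Mul(-1, -133407)) = Add(Rational(-10056808, 159), 133407) = Rational(11154905, 159)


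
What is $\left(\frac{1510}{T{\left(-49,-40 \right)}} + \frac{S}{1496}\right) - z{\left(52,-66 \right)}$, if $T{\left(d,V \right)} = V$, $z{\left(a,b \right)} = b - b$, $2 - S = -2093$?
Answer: $- \frac{54379}{1496} \approx -36.35$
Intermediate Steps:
$S = 2095$ ($S = 2 - -2093 = 2 + 2093 = 2095$)
$z{\left(a,b \right)} = 0$
$\left(\frac{1510}{T{\left(-49,-40 \right)}} + \frac{S}{1496}\right) - z{\left(52,-66 \right)} = \left(\frac{1510}{-40} + \frac{2095}{1496}\right) - 0 = \left(1510 \left(- \frac{1}{40}\right) + 2095 \cdot \frac{1}{1496}\right) + 0 = \left(- \frac{151}{4} + \frac{2095}{1496}\right) + 0 = - \frac{54379}{1496} + 0 = - \frac{54379}{1496}$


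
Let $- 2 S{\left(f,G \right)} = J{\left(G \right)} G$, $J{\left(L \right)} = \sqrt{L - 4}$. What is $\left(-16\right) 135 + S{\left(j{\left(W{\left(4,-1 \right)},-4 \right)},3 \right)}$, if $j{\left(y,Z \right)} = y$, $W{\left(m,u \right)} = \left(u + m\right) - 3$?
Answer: $-2160 - \frac{3 i}{2} \approx -2160.0 - 1.5 i$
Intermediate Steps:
$W{\left(m,u \right)} = -3 + m + u$ ($W{\left(m,u \right)} = \left(m + u\right) - 3 = -3 + m + u$)
$J{\left(L \right)} = \sqrt{-4 + L}$
$S{\left(f,G \right)} = - \frac{G \sqrt{-4 + G}}{2}$ ($S{\left(f,G \right)} = - \frac{\sqrt{-4 + G} G}{2} = - \frac{G \sqrt{-4 + G}}{2}$)
$\left(-16\right) 135 + S{\left(j{\left(W{\left(4,-1 \right)},-4 \right)},3 \right)} = \left(-16\right) 135 - \frac{3 \sqrt{-4 + 3}}{2} = -2160 - \frac{3 \sqrt{-1}}{2} = -2160 - \frac{3 i}{2}$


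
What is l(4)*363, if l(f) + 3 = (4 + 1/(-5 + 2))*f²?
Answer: 20207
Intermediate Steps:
l(f) = -3 + 11*f²/3 (l(f) = -3 + (4 + 1/(-5 + 2))*f² = -3 + (4 + 1/(-3))*f² = -3 + (4 - ⅓)*f² = -3 + 11*f²/3)
l(4)*363 = (-3 + (11/3)*4²)*363 = (-3 + (11/3)*16)*363 = (-3 + 176/3)*363 = (167/3)*363 = 20207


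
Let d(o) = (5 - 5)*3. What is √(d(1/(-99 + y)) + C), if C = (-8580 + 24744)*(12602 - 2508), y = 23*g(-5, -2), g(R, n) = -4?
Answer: 42*√92494 ≈ 12773.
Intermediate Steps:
y = -92 (y = 23*(-4) = -92)
d(o) = 0 (d(o) = 0*3 = 0)
C = 163159416 (C = 16164*10094 = 163159416)
√(d(1/(-99 + y)) + C) = √(0 + 163159416) = √163159416 = 42*√92494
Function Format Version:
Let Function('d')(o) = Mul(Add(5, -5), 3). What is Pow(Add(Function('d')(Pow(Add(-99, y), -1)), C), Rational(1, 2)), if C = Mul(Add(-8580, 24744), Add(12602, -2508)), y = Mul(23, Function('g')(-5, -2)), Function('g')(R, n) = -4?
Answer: Mul(42, Pow(92494, Rational(1, 2))) ≈ 12773.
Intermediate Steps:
y = -92 (y = Mul(23, -4) = -92)
Function('d')(o) = 0 (Function('d')(o) = Mul(0, 3) = 0)
C = 163159416 (C = Mul(16164, 10094) = 163159416)
Pow(Add(Function('d')(Pow(Add(-99, y), -1)), C), Rational(1, 2)) = Pow(Add(0, 163159416), Rational(1, 2)) = Pow(163159416, Rational(1, 2)) = Mul(42, Pow(92494, Rational(1, 2)))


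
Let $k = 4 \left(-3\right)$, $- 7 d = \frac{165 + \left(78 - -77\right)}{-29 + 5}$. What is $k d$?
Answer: $- \frac{160}{7} \approx -22.857$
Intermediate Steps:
$d = \frac{40}{21}$ ($d = - \frac{\left(165 + \left(78 - -77\right)\right) \frac{1}{-29 + 5}}{7} = - \frac{\left(165 + \left(78 + 77\right)\right) \frac{1}{-24}}{7} = - \frac{\left(165 + 155\right) \left(- \frac{1}{24}\right)}{7} = - \frac{320 \left(- \frac{1}{24}\right)}{7} = \left(- \frac{1}{7}\right) \left(- \frac{40}{3}\right) = \frac{40}{21} \approx 1.9048$)
$k = -12$
$k d = \left(-12\right) \frac{40}{21} = - \frac{160}{7}$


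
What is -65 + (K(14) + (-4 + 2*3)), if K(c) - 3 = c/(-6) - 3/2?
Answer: -383/6 ≈ -63.833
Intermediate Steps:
K(c) = 3/2 - c/6 (K(c) = 3 + (c/(-6) - 3/2) = 3 + (c*(-1/6) - 3*1/2) = 3 + (-c/6 - 3/2) = 3 + (-3/2 - c/6) = 3/2 - c/6)
-65 + (K(14) + (-4 + 2*3)) = -65 + ((3/2 - 1/6*14) + (-4 + 2*3)) = -65 + ((3/2 - 7/3) + (-4 + 6)) = -65 + (-5/6 + 2) = -65 + 7/6 = -383/6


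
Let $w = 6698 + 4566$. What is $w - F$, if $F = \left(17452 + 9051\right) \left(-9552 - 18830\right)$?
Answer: $752219410$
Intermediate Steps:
$w = 11264$
$F = -752208146$ ($F = 26503 \left(-28382\right) = -752208146$)
$w - F = 11264 - -752208146 = 11264 + 752208146 = 752219410$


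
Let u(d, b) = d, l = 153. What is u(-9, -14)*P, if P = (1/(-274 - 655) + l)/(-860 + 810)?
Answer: 639612/23225 ≈ 27.540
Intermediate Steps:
P = -71068/23225 (P = (1/(-274 - 655) + 153)/(-860 + 810) = (1/(-929) + 153)/(-50) = (-1/929 + 153)*(-1/50) = (142136/929)*(-1/50) = -71068/23225 ≈ -3.0600)
u(-9, -14)*P = -9*(-71068/23225) = 639612/23225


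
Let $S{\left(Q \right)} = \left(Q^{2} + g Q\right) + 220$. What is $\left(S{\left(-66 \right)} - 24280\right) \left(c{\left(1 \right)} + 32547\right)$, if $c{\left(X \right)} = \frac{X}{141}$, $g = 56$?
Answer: $- \frac{35795198400}{47} \approx -7.616 \cdot 10^{8}$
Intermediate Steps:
$c{\left(X \right)} = \frac{X}{141}$ ($c{\left(X \right)} = X \frac{1}{141} = \frac{X}{141}$)
$S{\left(Q \right)} = 220 + Q^{2} + 56 Q$ ($S{\left(Q \right)} = \left(Q^{2} + 56 Q\right) + 220 = 220 + Q^{2} + 56 Q$)
$\left(S{\left(-66 \right)} - 24280\right) \left(c{\left(1 \right)} + 32547\right) = \left(\left(220 + \left(-66\right)^{2} + 56 \left(-66\right)\right) - 24280\right) \left(\frac{1}{141} \cdot 1 + 32547\right) = \left(\left(220 + 4356 - 3696\right) - 24280\right) \left(\frac{1}{141} + 32547\right) = \left(880 - 24280\right) \frac{4589128}{141} = \left(-23400\right) \frac{4589128}{141} = - \frac{35795198400}{47}$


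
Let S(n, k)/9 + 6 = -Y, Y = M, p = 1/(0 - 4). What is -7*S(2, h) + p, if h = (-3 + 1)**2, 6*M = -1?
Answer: 1469/4 ≈ 367.25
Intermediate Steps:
p = -1/4 (p = 1/(-4) = -1/4 ≈ -0.25000)
M = -1/6 (M = (1/6)*(-1) = -1/6 ≈ -0.16667)
h = 4 (h = (-2)**2 = 4)
Y = -1/6 ≈ -0.16667
S(n, k) = -105/2 (S(n, k) = -54 + 9*(-1*(-1/6)) = -54 + 9*(1/6) = -54 + 3/2 = -105/2)
-7*S(2, h) + p = -7*(-105/2) - 1/4 = 735/2 - 1/4 = 1469/4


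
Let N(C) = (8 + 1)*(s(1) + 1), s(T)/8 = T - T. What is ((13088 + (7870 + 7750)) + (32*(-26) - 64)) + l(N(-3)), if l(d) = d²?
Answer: 27893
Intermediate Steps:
s(T) = 0 (s(T) = 8*(T - T) = 8*0 = 0)
N(C) = 9 (N(C) = (8 + 1)*(0 + 1) = 9*1 = 9)
((13088 + (7870 + 7750)) + (32*(-26) - 64)) + l(N(-3)) = ((13088 + (7870 + 7750)) + (32*(-26) - 64)) + 9² = ((13088 + 15620) + (-832 - 64)) + 81 = (28708 - 896) + 81 = 27812 + 81 = 27893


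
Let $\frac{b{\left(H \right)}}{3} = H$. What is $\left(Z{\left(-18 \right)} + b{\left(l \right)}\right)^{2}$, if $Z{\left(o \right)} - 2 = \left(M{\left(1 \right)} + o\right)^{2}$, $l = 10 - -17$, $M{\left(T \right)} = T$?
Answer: $138384$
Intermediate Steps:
$l = 27$ ($l = 10 + 17 = 27$)
$b{\left(H \right)} = 3 H$
$Z{\left(o \right)} = 2 + \left(1 + o\right)^{2}$
$\left(Z{\left(-18 \right)} + b{\left(l \right)}\right)^{2} = \left(\left(2 + \left(1 - 18\right)^{2}\right) + 3 \cdot 27\right)^{2} = \left(\left(2 + \left(-17\right)^{2}\right) + 81\right)^{2} = \left(\left(2 + 289\right) + 81\right)^{2} = \left(291 + 81\right)^{2} = 372^{2} = 138384$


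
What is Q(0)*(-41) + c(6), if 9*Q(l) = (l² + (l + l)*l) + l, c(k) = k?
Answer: 6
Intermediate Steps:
Q(l) = l²/3 + l/9 (Q(l) = ((l² + (l + l)*l) + l)/9 = ((l² + (2*l)*l) + l)/9 = ((l² + 2*l²) + l)/9 = (3*l² + l)/9 = (l + 3*l²)/9 = l²/3 + l/9)
Q(0)*(-41) + c(6) = ((⅑)*0*(1 + 3*0))*(-41) + 6 = ((⅑)*0*(1 + 0))*(-41) + 6 = ((⅑)*0*1)*(-41) + 6 = 0*(-41) + 6 = 0 + 6 = 6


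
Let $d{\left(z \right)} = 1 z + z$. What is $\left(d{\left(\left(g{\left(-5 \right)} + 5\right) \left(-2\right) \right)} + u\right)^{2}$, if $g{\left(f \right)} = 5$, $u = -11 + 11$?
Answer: $1600$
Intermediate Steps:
$u = 0$
$d{\left(z \right)} = 2 z$ ($d{\left(z \right)} = z + z = 2 z$)
$\left(d{\left(\left(g{\left(-5 \right)} + 5\right) \left(-2\right) \right)} + u\right)^{2} = \left(2 \left(5 + 5\right) \left(-2\right) + 0\right)^{2} = \left(2 \cdot 10 \left(-2\right) + 0\right)^{2} = \left(2 \left(-20\right) + 0\right)^{2} = \left(-40 + 0\right)^{2} = \left(-40\right)^{2} = 1600$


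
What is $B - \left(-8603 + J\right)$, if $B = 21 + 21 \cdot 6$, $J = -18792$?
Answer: $27542$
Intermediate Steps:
$B = 147$ ($B = 21 + 126 = 147$)
$B - \left(-8603 + J\right) = 147 - \left(-8603 - 18792\right) = 147 - -27395 = 147 + 27395 = 27542$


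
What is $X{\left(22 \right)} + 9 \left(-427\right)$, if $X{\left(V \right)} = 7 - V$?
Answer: $-3858$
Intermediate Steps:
$X{\left(22 \right)} + 9 \left(-427\right) = \left(7 - 22\right) + 9 \left(-427\right) = \left(7 - 22\right) - 3843 = -15 - 3843 = -3858$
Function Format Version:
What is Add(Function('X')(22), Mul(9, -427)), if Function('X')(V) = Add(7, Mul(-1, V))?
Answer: -3858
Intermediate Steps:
Add(Function('X')(22), Mul(9, -427)) = Add(Add(7, Mul(-1, 22)), Mul(9, -427)) = Add(Add(7, -22), -3843) = Add(-15, -3843) = -3858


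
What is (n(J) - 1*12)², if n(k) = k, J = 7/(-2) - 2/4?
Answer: 256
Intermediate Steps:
J = -4 (J = 7*(-½) - 2*¼ = -7/2 - ½ = -4)
(n(J) - 1*12)² = (-4 - 1*12)² = (-4 - 12)² = (-16)² = 256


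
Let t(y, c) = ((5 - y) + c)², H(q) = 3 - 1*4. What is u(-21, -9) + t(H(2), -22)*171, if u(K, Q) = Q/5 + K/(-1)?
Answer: 218976/5 ≈ 43795.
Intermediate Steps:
H(q) = -1 (H(q) = 3 - 4 = -1)
u(K, Q) = -K + Q/5 (u(K, Q) = Q*(⅕) + K*(-1) = Q/5 - K = -K + Q/5)
t(y, c) = (5 + c - y)²
u(-21, -9) + t(H(2), -22)*171 = (-1*(-21) + (⅕)*(-9)) + (5 - 22 - 1*(-1))²*171 = (21 - 9/5) + (5 - 22 + 1)²*171 = 96/5 + (-16)²*171 = 96/5 + 256*171 = 96/5 + 43776 = 218976/5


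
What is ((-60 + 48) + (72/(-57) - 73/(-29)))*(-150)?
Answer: 888150/551 ≈ 1611.9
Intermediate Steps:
((-60 + 48) + (72/(-57) - 73/(-29)))*(-150) = (-12 + (72*(-1/57) - 73*(-1/29)))*(-150) = (-12 + (-24/19 + 73/29))*(-150) = (-12 + 691/551)*(-150) = -5921/551*(-150) = 888150/551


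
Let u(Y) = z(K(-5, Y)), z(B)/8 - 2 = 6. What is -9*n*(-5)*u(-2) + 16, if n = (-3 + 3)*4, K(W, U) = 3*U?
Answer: 16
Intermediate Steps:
z(B) = 64 (z(B) = 16 + 8*6 = 16 + 48 = 64)
u(Y) = 64
n = 0 (n = 0*4 = 0)
-9*n*(-5)*u(-2) + 16 = -9*0*(-5)*64 + 16 = -0*64 + 16 = -9*0 + 16 = 0 + 16 = 16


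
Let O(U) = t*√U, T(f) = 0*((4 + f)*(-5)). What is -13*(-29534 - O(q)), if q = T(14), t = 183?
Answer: 383942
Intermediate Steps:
T(f) = 0 (T(f) = 0*(-20 - 5*f) = 0)
q = 0
O(U) = 183*√U
-13*(-29534 - O(q)) = -13*(-29534 - 183*√0) = -13*(-29534 - 183*0) = -13*(-29534 - 1*0) = -13*(-29534 + 0) = -13*(-29534) = 383942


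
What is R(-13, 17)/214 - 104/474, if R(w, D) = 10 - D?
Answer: -12787/50718 ≈ -0.25212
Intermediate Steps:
R(-13, 17)/214 - 104/474 = (10 - 1*17)/214 - 104/474 = (10 - 17)*(1/214) - 104*1/474 = -7*1/214 - 52/237 = -7/214 - 52/237 = -12787/50718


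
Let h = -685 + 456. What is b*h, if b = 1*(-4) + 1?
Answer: 687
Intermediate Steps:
b = -3 (b = -4 + 1 = -3)
h = -229
b*h = -3*(-229) = 687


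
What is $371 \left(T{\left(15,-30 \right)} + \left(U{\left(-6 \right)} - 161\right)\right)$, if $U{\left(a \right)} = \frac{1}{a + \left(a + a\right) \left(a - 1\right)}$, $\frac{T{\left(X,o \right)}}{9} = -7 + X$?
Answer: $- \frac{2575111}{78} \approx -33014.0$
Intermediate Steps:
$T{\left(X,o \right)} = -63 + 9 X$ ($T{\left(X,o \right)} = 9 \left(-7 + X\right) = -63 + 9 X$)
$U{\left(a \right)} = \frac{1}{a + 2 a \left(-1 + a\right)}$
$371 \left(T{\left(15,-30 \right)} + \left(U{\left(-6 \right)} - 161\right)\right) = 371 \left(\left(-63 + 9 \cdot 15\right) - \left(161 - \frac{1}{\left(-6\right) \left(-1 + 2 \left(-6\right)\right)}\right)\right) = 371 \left(\left(-63 + 135\right) - \left(161 + \frac{1}{6 \left(-1 - 12\right)}\right)\right) = 371 \left(72 - \left(161 + \frac{1}{6 \left(-13\right)}\right)\right) = 371 \left(72 - \frac{12557}{78}\right) = 371 \left(- \frac{6941}{78}\right) = - \frac{2575111}{78}$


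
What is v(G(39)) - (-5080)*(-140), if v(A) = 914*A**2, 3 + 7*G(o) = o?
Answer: -33664256/49 ≈ -6.8703e+5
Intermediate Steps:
G(o) = -3/7 + o/7
v(G(39)) - (-5080)*(-140) = 914*(-3/7 + (1/7)*39)**2 - (-5080)*(-140) = 914*(-3/7 + 39/7)**2 - 1*711200 = 914*(36/7)**2 - 711200 = 914*(1296/49) - 711200 = 1184544/49 - 711200 = -33664256/49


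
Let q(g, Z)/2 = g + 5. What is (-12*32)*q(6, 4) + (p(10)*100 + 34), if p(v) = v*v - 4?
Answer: 1186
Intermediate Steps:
p(v) = -4 + v² (p(v) = v² - 4 = -4 + v²)
q(g, Z) = 10 + 2*g (q(g, Z) = 2*(g + 5) = 2*(5 + g) = 10 + 2*g)
(-12*32)*q(6, 4) + (p(10)*100 + 34) = (-12*32)*(10 + 2*6) + ((-4 + 10²)*100 + 34) = -384*(10 + 12) + ((-4 + 100)*100 + 34) = -384*22 + (96*100 + 34) = -8448 + (9600 + 34) = -8448 + 9634 = 1186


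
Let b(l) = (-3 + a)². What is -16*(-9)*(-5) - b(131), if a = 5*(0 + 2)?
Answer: -769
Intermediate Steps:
a = 10 (a = 5*2 = 10)
b(l) = 49 (b(l) = (-3 + 10)² = 7² = 49)
-16*(-9)*(-5) - b(131) = -16*(-9)*(-5) - 1*49 = 144*(-5) - 49 = -720 - 49 = -769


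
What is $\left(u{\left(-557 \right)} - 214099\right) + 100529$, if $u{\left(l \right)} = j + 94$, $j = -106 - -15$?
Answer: $-113567$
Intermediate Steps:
$j = -91$ ($j = -106 + 15 = -91$)
$u{\left(l \right)} = 3$ ($u{\left(l \right)} = -91 + 94 = 3$)
$\left(u{\left(-557 \right)} - 214099\right) + 100529 = \left(3 - 214099\right) + 100529 = -214096 + 100529 = -113567$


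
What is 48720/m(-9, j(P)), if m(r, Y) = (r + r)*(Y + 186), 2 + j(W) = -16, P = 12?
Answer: -145/9 ≈ -16.111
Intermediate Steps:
j(W) = -18 (j(W) = -2 - 16 = -18)
m(r, Y) = 2*r*(186 + Y) (m(r, Y) = (2*r)*(186 + Y) = 2*r*(186 + Y))
48720/m(-9, j(P)) = 48720/((2*(-9)*(186 - 18))) = 48720/((2*(-9)*168)) = 48720/(-3024) = 48720*(-1/3024) = -145/9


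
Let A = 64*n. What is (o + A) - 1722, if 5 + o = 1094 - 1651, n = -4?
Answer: -2540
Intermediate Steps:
o = -562 (o = -5 + (1094 - 1651) = -5 - 557 = -562)
A = -256 (A = 64*(-4) = -256)
(o + A) - 1722 = (-562 - 256) - 1722 = -818 - 1722 = -2540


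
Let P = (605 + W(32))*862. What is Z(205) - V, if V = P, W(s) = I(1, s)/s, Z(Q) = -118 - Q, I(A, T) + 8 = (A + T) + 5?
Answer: -4181129/8 ≈ -5.2264e+5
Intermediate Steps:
I(A, T) = -3 + A + T (I(A, T) = -8 + ((A + T) + 5) = -8 + (5 + A + T) = -3 + A + T)
W(s) = (-2 + s)/s (W(s) = (-3 + 1 + s)/s = (-2 + s)/s)
P = 4178545/8 (P = (605 + (-2 + 32)/32)*862 = (605 + (1/32)*30)*862 = (605 + 15/16)*862 = (9695/16)*862 = 4178545/8 ≈ 5.2232e+5)
V = 4178545/8 ≈ 5.2232e+5
Z(205) - V = (-118 - 1*205) - 1*4178545/8 = (-118 - 205) - 4178545/8 = -323 - 4178545/8 = -4181129/8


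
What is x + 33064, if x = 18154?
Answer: 51218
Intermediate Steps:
x + 33064 = 18154 + 33064 = 51218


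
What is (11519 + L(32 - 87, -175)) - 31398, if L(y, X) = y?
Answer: -19934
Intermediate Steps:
(11519 + L(32 - 87, -175)) - 31398 = (11519 + (32 - 87)) - 31398 = (11519 - 55) - 31398 = 11464 - 31398 = -19934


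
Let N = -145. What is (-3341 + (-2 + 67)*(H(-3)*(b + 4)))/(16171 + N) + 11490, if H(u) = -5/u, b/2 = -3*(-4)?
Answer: 552415297/48078 ≈ 11490.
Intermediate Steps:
b = 24 (b = 2*(-3*(-4)) = 2*12 = 24)
(-3341 + (-2 + 67)*(H(-3)*(b + 4)))/(16171 + N) + 11490 = (-3341 + (-2 + 67)*((-5/(-3))*(24 + 4)))/(16171 - 145) + 11490 = (-3341 + 65*(-5*(-⅓)*28))/16026 + 11490 = (-3341 + 65*((5/3)*28))*(1/16026) + 11490 = (-3341 + 65*(140/3))*(1/16026) + 11490 = (-3341 + 9100/3)*(1/16026) + 11490 = -923/3*1/16026 + 11490 = -923/48078 + 11490 = 552415297/48078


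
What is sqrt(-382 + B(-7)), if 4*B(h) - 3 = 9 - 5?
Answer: 39*I/2 ≈ 19.5*I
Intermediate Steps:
B(h) = 7/4 (B(h) = 3/4 + (9 - 5)/4 = 3/4 + (1/4)*4 = 3/4 + 1 = 7/4)
sqrt(-382 + B(-7)) = sqrt(-382 + 7/4) = sqrt(-1521/4) = 39*I/2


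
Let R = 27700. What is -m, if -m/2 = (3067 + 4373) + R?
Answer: 70280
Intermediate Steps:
m = -70280 (m = -2*((3067 + 4373) + 27700) = -2*(7440 + 27700) = -2*35140 = -70280)
-m = -1*(-70280) = 70280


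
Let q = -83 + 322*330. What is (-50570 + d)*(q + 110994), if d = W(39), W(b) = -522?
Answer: -11095700732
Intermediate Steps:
d = -522
q = 106177 (q = -83 + 106260 = 106177)
(-50570 + d)*(q + 110994) = (-50570 - 522)*(106177 + 110994) = -51092*217171 = -11095700732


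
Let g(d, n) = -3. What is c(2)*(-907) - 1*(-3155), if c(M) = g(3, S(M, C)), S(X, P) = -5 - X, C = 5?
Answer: 5876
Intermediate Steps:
c(M) = -3
c(2)*(-907) - 1*(-3155) = -3*(-907) - 1*(-3155) = 2721 + 3155 = 5876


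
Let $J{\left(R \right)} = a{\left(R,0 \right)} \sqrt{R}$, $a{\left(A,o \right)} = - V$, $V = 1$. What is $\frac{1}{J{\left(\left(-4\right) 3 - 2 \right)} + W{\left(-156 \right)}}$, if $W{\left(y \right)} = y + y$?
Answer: $\frac{i}{\sqrt{14} - 312 i} \approx -0.0032047 + 3.8432 \cdot 10^{-5} i$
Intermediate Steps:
$a{\left(A,o \right)} = -1$ ($a{\left(A,o \right)} = \left(-1\right) 1 = -1$)
$J{\left(R \right)} = - \sqrt{R}$
$W{\left(y \right)} = 2 y$
$\frac{1}{J{\left(\left(-4\right) 3 - 2 \right)} + W{\left(-156 \right)}} = \frac{1}{- \sqrt{\left(-4\right) 3 - 2} + 2 \left(-156\right)} = \frac{1}{- \sqrt{-12 - 2} - 312} = \frac{1}{- \sqrt{-14} - 312} = \frac{1}{- i \sqrt{14} - 312} = \frac{1}{-312 - i \sqrt{14}}$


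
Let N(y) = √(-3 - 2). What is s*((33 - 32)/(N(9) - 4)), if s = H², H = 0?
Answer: 0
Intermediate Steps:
N(y) = I*√5 (N(y) = √(-5) = I*√5)
s = 0 (s = 0² = 0)
s*((33 - 32)/(N(9) - 4)) = 0*((33 - 32)/(I*√5 - 4)) = 0*(1/(-4 + I*√5)) = 0/(-4 + I*√5) = 0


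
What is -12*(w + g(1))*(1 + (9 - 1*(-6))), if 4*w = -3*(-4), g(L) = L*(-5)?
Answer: 384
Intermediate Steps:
g(L) = -5*L
w = 3 (w = (-3*(-4))/4 = (¼)*12 = 3)
-12*(w + g(1))*(1 + (9 - 1*(-6))) = -12*(3 - 5*1)*(1 + (9 - 1*(-6))) = -12*(3 - 5)*(1 + (9 + 6)) = -(-24)*(1 + 15) = -(-24)*16 = -12*(-32) = 384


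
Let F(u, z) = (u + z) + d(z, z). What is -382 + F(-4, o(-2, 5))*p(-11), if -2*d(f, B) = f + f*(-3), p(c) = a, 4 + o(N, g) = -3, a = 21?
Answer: -760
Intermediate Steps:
o(N, g) = -7 (o(N, g) = -4 - 3 = -7)
p(c) = 21
d(f, B) = f (d(f, B) = -(f + f*(-3))/2 = -(f - 3*f)/2 = -(-1)*f = f)
F(u, z) = u + 2*z (F(u, z) = (u + z) + z = u + 2*z)
-382 + F(-4, o(-2, 5))*p(-11) = -382 + (-4 + 2*(-7))*21 = -382 + (-4 - 14)*21 = -382 - 18*21 = -382 - 378 = -760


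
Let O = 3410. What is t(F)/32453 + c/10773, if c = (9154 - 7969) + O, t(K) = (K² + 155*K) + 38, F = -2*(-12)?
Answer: 195811717/349616169 ≈ 0.56008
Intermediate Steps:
F = 24
t(K) = 38 + K² + 155*K
c = 4595 (c = (9154 - 7969) + 3410 = 1185 + 3410 = 4595)
t(F)/32453 + c/10773 = (38 + 24² + 155*24)/32453 + 4595/10773 = (38 + 576 + 3720)*(1/32453) + 4595*(1/10773) = 4334*(1/32453) + 4595/10773 = 4334/32453 + 4595/10773 = 195811717/349616169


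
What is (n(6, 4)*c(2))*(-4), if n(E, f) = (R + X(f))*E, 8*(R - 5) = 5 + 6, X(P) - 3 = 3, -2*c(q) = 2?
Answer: 297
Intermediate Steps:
c(q) = -1 (c(q) = -½*2 = -1)
X(P) = 6 (X(P) = 3 + 3 = 6)
R = 51/8 (R = 5 + (5 + 6)/8 = 5 + (⅛)*11 = 5 + 11/8 = 51/8 ≈ 6.3750)
n(E, f) = 99*E/8 (n(E, f) = (51/8 + 6)*E = 99*E/8)
(n(6, 4)*c(2))*(-4) = (((99/8)*6)*(-1))*(-4) = ((297/4)*(-1))*(-4) = -297/4*(-4) = 297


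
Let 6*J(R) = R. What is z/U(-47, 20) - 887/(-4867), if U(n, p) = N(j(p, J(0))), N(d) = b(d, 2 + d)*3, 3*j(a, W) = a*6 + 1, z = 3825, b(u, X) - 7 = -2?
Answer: 1241972/4867 ≈ 255.18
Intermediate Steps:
J(R) = R/6
b(u, X) = 5 (b(u, X) = 7 - 2 = 5)
j(a, W) = ⅓ + 2*a (j(a, W) = (a*6 + 1)/3 = (6*a + 1)/3 = (1 + 6*a)/3 = ⅓ + 2*a)
N(d) = 15 (N(d) = 5*3 = 15)
U(n, p) = 15
z/U(-47, 20) - 887/(-4867) = 3825/15 - 887/(-4867) = 3825*(1/15) - 887*(-1/4867) = 255 + 887/4867 = 1241972/4867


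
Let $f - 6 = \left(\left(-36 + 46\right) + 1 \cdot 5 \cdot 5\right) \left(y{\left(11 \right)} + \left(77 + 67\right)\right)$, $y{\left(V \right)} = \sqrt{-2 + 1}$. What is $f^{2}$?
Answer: $25460891 + 353220 i \approx 2.5461 \cdot 10^{7} + 3.5322 \cdot 10^{5} i$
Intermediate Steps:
$y{\left(V \right)} = i$ ($y{\left(V \right)} = \sqrt{-1} = i$)
$f = 5046 + 35 i$ ($f = 6 + \left(\left(-36 + 46\right) + 1 \cdot 5 \cdot 5\right) \left(i + \left(77 + 67\right)\right) = 6 + \left(10 + 5 \cdot 5\right) \left(i + 144\right) = 6 + \left(10 + 25\right) \left(144 + i\right) = 6 + 35 \left(144 + i\right) = 6 + \left(5040 + 35 i\right) = 5046 + 35 i \approx 5046.0 + 35.0 i$)
$f^{2} = \left(5046 + 35 i\right)^{2}$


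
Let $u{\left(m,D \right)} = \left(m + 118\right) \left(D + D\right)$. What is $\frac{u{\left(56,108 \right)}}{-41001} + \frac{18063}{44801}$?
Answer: $- \frac{314399907}{612295267} \approx -0.51348$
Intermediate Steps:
$u{\left(m,D \right)} = 2 D \left(118 + m\right)$ ($u{\left(m,D \right)} = \left(118 + m\right) 2 D = 2 D \left(118 + m\right)$)
$\frac{u{\left(56,108 \right)}}{-41001} + \frac{18063}{44801} = \frac{2 \cdot 108 \left(118 + 56\right)}{-41001} + \frac{18063}{44801} = 2 \cdot 108 \cdot 174 \left(- \frac{1}{41001}\right) + 18063 \cdot \frac{1}{44801} = 37584 \left(- \frac{1}{41001}\right) + \frac{18063}{44801} = - \frac{12528}{13667} + \frac{18063}{44801} = - \frac{314399907}{612295267}$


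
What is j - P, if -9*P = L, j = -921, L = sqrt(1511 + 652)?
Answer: -921 + sqrt(2163)/9 ≈ -915.83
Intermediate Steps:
L = sqrt(2163) ≈ 46.508
P = -sqrt(2163)/9 ≈ -5.1676
j - P = -921 - (-1)*sqrt(2163)/9 = -921 + sqrt(2163)/9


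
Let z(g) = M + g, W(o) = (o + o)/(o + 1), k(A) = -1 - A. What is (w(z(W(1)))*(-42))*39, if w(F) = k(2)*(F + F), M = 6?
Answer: 68796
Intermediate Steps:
W(o) = 2*o/(1 + o) (W(o) = (2*o)/(1 + o) = 2*o/(1 + o))
z(g) = 6 + g
w(F) = -6*F (w(F) = (-1 - 1*2)*(F + F) = (-1 - 2)*(2*F) = -6*F)
(w(z(W(1)))*(-42))*39 = (-6*(6 + 2*1/(1 + 1))*(-42))*39 = (-6*(6 + 2*1/2)*(-42))*39 = (-6*(6 + 2*1*(½))*(-42))*39 = (-6*(6 + 1)*(-42))*39 = (-6*7*(-42))*39 = -42*(-42)*39 = 1764*39 = 68796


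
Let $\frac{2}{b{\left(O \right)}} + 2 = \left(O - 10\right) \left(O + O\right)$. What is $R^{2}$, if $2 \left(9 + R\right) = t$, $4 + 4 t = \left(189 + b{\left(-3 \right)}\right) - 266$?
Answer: $\frac{33790969}{92416} \approx 365.64$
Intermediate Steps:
$b{\left(O \right)} = \frac{2}{-2 + 2 O \left(-10 + O\right)}$ ($b{\left(O \right)} = \frac{2}{-2 + \left(O - 10\right) \left(O + O\right)} = \frac{2}{-2 + \left(-10 + O\right) 2 O} = \frac{2}{-2 + 2 O \left(-10 + O\right)}$)
$t = - \frac{3077}{152}$ ($t = -1 + \frac{\left(189 + \frac{1}{-1 + \left(-3\right)^{2} - -30}\right) - 266}{4} = -1 + \frac{\left(189 + \frac{1}{-1 + 9 + 30}\right) - 266}{4} = -1 + \frac{\left(189 + \frac{1}{38}\right) - 266}{4} = -1 + \frac{\frac{7183}{38} - 266}{4} = -1 + \frac{1}{4} \left(- \frac{2925}{38}\right) = -1 - \frac{2925}{152} = - \frac{3077}{152} \approx -20.243$)
$R = - \frac{5813}{304}$ ($R = -9 + \frac{1}{2} \left(- \frac{3077}{152}\right) = -9 - \frac{3077}{304} = - \frac{5813}{304} \approx -19.122$)
$R^{2} = \left(- \frac{5813}{304}\right)^{2} = \frac{33790969}{92416}$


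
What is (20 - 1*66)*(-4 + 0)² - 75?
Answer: -811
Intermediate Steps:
(20 - 1*66)*(-4 + 0)² - 75 = (20 - 66)*(-4)² - 75 = -46*16 - 75 = -736 - 75 = -811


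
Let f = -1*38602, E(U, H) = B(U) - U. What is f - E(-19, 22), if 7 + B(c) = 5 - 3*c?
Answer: -38676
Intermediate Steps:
B(c) = -2 - 3*c (B(c) = -7 + (5 - 3*c) = -2 - 3*c)
E(U, H) = -2 - 4*U (E(U, H) = (-2 - 3*U) - U = -2 - 4*U)
f = -38602
f - E(-19, 22) = -38602 - (-2 - 4*(-19)) = -38602 - (-2 + 76) = -38602 - 1*74 = -38602 - 74 = -38676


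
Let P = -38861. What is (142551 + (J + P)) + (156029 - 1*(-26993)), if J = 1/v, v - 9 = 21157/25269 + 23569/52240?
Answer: 3893917208622632/13581279781 ≈ 2.8671e+5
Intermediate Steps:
v = 13581279781/1320052560 (v = 9 + (21157/25269 + 23569/52240) = 9 + 1700806741/1320052560 = 13581279781/1320052560 ≈ 10.288)
J = 1320052560/13581279781 (J = 1/(13581279781/1320052560) = 1320052560/13581279781 ≈ 0.097196)
(142551 + (J + P)) + (156029 - 1*(-26993)) = (142551 + (1320052560/13581279781 - 38861)) + (156029 - 1*(-26993)) = (142551 - 527780793516881/13581279781) + (156029 + 26993) = 1408244220544450/13581279781 + 183022 = 3893917208622632/13581279781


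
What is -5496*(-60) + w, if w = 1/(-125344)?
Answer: 41333437439/125344 ≈ 3.2976e+5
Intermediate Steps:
w = -1/125344 ≈ -7.9780e-6
-5496*(-60) + w = -5496*(-60) - 1/125344 = 329760 - 1/125344 = 41333437439/125344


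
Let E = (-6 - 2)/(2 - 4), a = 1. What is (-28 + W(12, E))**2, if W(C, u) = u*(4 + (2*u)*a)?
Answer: 400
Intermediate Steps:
E = 4 (E = -8/(-2) = -8*(-1/2) = 4)
W(C, u) = u*(4 + 2*u) (W(C, u) = u*(4 + (2*u)*1) = u*(4 + 2*u))
(-28 + W(12, E))**2 = (-28 + 2*4*(2 + 4))**2 = (-28 + 2*4*6)**2 = (-28 + 48)**2 = 20**2 = 400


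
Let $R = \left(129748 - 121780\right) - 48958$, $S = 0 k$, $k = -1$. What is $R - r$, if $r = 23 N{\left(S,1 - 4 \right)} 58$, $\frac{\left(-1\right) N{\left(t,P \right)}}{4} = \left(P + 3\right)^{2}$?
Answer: $-40990$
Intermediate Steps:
$S = 0$ ($S = 0 \left(-1\right) = 0$)
$N{\left(t,P \right)} = - 4 \left(3 + P\right)^{2}$ ($N{\left(t,P \right)} = - 4 \left(P + 3\right)^{2} = - 4 \left(3 + P\right)^{2}$)
$R = -40990$ ($R = 7968 - 48958 = -40990$)
$r = 0$ ($r = 23 \left(- 4 \left(3 + \left(1 - 4\right)\right)^{2}\right) 58 = 23 \left(- 4 \left(3 - 3\right)^{2}\right) 58 = 23 \left(- 4 \cdot 0^{2}\right) 58 = 23 \left(\left(-4\right) 0\right) 58 = 23 \cdot 0 \cdot 58 = 0 \cdot 58 = 0$)
$R - r = -40990 - 0 = -40990 + 0 = -40990$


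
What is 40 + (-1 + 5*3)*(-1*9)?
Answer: -86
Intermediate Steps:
40 + (-1 + 5*3)*(-1*9) = 40 + (-1 + 15)*(-9) = 40 + 14*(-9) = 40 - 126 = -86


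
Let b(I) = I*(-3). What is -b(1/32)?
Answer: 3/32 ≈ 0.093750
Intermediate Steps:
b(I) = -3*I
-b(1/32) = -(-3)/32 = -1*(-3/32) = 3/32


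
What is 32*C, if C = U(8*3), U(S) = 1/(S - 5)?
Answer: 32/19 ≈ 1.6842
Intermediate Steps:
U(S) = 1/(-5 + S)
C = 1/19 (C = 1/(-5 + 8*3) = 1/(-5 + 24) = 1/19 ≈ 0.052632)
32*C = 32*(1/19) = 32/19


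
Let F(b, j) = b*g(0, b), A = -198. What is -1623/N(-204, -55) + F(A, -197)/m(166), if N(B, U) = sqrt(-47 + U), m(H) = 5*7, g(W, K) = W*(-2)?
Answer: 541*I*sqrt(102)/34 ≈ 160.7*I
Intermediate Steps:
g(W, K) = -2*W
F(b, j) = 0 (F(b, j) = b*(-2*0) = b*0 = 0)
m(H) = 35
-1623/N(-204, -55) + F(A, -197)/m(166) = -1623/sqrt(-47 - 55) + 0/35 = -1623*(-I*sqrt(102)/102) + 0*(1/35) = -1623*(-I*sqrt(102)/102) + 0 = -(-541)*I*sqrt(102)/34 + 0 = 541*I*sqrt(102)/34 + 0 = 541*I*sqrt(102)/34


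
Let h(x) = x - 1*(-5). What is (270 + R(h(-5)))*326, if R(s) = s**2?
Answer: 88020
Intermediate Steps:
h(x) = 5 + x (h(x) = x + 5 = 5 + x)
(270 + R(h(-5)))*326 = (270 + (5 - 5)**2)*326 = (270 + 0**2)*326 = (270 + 0)*326 = 270*326 = 88020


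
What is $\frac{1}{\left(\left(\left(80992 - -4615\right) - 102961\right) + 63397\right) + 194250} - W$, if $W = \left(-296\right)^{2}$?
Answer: $- \frac{21053511487}{240293} \approx -87616.0$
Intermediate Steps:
$W = 87616$
$\frac{1}{\left(\left(\left(80992 - -4615\right) - 102961\right) + 63397\right) + 194250} - W = \frac{1}{\left(\left(\left(80992 - -4615\right) - 102961\right) + 63397\right) + 194250} - 87616 = \frac{1}{\left(\left(\left(80992 + 4615\right) - 102961\right) + 63397\right) + 194250} - 87616 = \frac{1}{\left(\left(85607 - 102961\right) + 63397\right) + 194250} - 87616 = \frac{1}{\left(-17354 + 63397\right) + 194250} - 87616 = \frac{1}{46043 + 194250} - 87616 = \frac{1}{240293} - 87616 = - \frac{21053511487}{240293}$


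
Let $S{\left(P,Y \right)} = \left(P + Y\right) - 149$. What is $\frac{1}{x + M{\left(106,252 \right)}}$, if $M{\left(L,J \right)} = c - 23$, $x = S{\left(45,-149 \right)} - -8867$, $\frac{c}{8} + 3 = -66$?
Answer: $\frac{1}{8039} \approx 0.00012439$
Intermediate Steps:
$S{\left(P,Y \right)} = -149 + P + Y$
$c = -552$ ($c = -24 + 8 \left(-66\right) = -24 - 528 = -552$)
$x = 8614$ ($x = \left(-149 + 45 - 149\right) - -8867 = -253 + 8867 = 8614$)
$M{\left(L,J \right)} = -575$ ($M{\left(L,J \right)} = -552 - 23 = -575$)
$\frac{1}{x + M{\left(106,252 \right)}} = \frac{1}{8614 - 575} = \frac{1}{8039}$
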